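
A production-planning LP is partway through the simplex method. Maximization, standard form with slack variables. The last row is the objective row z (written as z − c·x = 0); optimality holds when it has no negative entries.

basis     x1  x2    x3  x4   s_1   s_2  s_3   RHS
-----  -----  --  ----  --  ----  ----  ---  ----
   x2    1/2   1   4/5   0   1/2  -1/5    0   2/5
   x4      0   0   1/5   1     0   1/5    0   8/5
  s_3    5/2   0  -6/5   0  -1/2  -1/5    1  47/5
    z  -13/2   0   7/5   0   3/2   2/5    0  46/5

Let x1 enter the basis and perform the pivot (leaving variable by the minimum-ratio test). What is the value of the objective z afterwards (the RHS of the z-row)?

72/5

Ratio test on column x1 — row 1: (2/5)/(1/2) = 4/5; row 2: entry 0 ≤ 0; row 3: (47/5)/(5/2) = 94/25. Minimum is 4/5 at row 1 (x2 leaves); pivot element 1/2.
Pivot on row 1; the z-row RHS becomes 46/5 − (-13/2)·(4/5) = 72/5.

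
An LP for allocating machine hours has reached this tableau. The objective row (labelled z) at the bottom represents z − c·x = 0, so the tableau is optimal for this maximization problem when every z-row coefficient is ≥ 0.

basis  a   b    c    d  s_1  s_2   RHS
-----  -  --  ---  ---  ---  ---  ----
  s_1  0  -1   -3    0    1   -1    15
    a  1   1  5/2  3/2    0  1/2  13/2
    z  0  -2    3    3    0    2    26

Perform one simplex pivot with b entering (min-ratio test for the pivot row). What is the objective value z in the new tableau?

39

Ratio test on column b — row 1: entry -1 ≤ 0; row 2: (13/2)/1 = 13/2. Minimum is 13/2 at row 2 (a leaves); pivot element 1.
Pivot on row 2; the z-row RHS becomes 26 − (-2)·(13/2) = 39.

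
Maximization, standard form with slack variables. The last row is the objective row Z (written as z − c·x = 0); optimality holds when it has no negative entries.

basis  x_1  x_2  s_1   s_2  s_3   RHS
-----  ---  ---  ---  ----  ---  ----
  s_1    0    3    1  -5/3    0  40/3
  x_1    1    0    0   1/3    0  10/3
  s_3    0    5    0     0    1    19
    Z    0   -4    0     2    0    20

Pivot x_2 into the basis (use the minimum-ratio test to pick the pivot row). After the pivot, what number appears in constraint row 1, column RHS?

Ratio test on column x_2 — row 1: (40/3)/3 = 40/9; row 2: entry 0 ≤ 0; row 3: 19/5 = 19/5. Minimum is 19/5 at row 3 (s_3 leaves); pivot element 5.
Divide row 3 by 5; eliminate column x_2 from the other rows.
Row 1 update in column RHS: 40/3 − 3·(19/5) = 29/15.

29/15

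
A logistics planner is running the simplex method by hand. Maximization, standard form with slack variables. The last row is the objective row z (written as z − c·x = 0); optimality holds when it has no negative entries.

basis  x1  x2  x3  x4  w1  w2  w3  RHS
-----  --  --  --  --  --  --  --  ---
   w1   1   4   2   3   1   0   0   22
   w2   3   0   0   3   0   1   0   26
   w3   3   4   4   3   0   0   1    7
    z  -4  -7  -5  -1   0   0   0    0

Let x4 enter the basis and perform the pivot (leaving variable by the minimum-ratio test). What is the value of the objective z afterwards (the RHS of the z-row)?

Ratio test on column x4 — row 1: 22/3 = 22/3; row 2: 26/3 = 26/3; row 3: 7/3 = 7/3. Minimum is 7/3 at row 3 (w3 leaves); pivot element 3.
Pivot on row 3; the z-row RHS becomes 0 − (-1)·(7/3) = 7/3.

7/3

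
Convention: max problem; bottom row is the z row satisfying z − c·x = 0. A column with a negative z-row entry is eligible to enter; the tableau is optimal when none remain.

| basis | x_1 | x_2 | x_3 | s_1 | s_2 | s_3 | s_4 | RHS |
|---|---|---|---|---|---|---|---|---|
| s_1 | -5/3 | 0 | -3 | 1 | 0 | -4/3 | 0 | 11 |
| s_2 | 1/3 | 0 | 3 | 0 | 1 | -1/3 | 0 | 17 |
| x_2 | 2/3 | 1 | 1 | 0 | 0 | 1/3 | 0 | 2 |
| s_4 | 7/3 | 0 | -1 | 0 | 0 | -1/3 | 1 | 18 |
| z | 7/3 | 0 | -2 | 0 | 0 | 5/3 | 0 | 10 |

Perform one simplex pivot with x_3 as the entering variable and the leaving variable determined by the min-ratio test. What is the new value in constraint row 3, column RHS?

Ratio test on column x_3 — row 1: entry -3 ≤ 0; row 2: 17/3 = 17/3; row 3: 2/1 = 2; row 4: entry -1 ≤ 0. Minimum is 2 at row 3 (x_2 leaves); pivot element 1.
Divide row 3 by 1; eliminate column x_3 from the other rows.
In the new row 3, the RHS entry is the old entry divided by the pivot: 2/1 = 2.

2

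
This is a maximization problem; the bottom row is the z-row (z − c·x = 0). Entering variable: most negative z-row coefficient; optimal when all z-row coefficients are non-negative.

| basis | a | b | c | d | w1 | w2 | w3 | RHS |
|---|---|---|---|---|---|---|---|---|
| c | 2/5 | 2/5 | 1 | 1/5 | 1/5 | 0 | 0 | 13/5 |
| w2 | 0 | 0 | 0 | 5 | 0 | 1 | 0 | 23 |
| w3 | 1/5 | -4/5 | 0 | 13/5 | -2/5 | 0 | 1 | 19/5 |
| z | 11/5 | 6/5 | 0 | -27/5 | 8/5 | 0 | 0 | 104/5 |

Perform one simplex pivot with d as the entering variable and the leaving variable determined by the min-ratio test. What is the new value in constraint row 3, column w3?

5/13

Ratio test on column d — row 1: (13/5)/(1/5) = 13; row 2: 23/5 = 23/5; row 3: (19/5)/(13/5) = 19/13. Minimum is 19/13 at row 3 (w3 leaves); pivot element 13/5.
Divide row 3 by 13/5; eliminate column d from the other rows.
In the new row 3, the w3 entry is the old entry divided by the pivot: 1/(13/5) = 5/13.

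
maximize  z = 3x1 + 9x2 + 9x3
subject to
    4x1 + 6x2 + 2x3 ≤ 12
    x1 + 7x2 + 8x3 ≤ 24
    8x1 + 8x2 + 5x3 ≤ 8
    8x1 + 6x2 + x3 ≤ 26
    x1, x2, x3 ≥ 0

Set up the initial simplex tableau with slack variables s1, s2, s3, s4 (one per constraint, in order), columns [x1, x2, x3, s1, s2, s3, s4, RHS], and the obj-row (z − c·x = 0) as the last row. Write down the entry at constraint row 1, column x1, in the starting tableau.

Constraint 1 has coefficient 4 on x1.

4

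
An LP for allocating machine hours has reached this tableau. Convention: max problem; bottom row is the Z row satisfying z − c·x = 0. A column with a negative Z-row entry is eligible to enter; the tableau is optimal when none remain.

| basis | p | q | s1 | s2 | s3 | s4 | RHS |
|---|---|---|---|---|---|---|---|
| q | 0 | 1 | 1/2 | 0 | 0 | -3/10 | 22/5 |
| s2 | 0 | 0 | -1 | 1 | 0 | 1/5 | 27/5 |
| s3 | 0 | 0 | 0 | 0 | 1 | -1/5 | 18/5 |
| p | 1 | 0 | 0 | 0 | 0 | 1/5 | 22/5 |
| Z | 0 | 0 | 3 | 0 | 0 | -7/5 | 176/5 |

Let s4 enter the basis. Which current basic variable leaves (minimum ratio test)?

p

Column s4 entries and ratios — q: -3/10 ≤ 0, skip; s2: (27/5)/(1/5) = 27; s3: -1/5 ≤ 0, skip; p: (22/5)/(1/5) = 22.
Smallest ratio is 22 in the row of p, so p leaves.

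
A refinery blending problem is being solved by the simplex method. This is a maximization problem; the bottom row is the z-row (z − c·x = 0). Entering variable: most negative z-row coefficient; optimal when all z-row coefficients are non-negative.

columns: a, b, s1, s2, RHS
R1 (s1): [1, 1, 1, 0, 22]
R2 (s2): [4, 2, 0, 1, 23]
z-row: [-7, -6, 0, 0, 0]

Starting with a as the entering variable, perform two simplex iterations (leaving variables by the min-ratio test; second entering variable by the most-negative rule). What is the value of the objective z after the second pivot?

Ratio test on column a — row 1: 22/1 = 22; row 2: 23/4 = 23/4. Minimum is 23/4 at row 2 (s2 leaves); pivot element 4.
Pivot on row 2; the z-row RHS becomes 0 − (-7)·(23/4) = 161/4.
Next entering variable (most negative z-row entry -5/2): b.
Ratio test on column b — row 1: (65/4)/(1/2) = 65/2; row 2: (23/4)/(1/2) = 23/2. Minimum is 23/2 at row 2 (a leaves); pivot element 1/2.
After the second pivot the z-row RHS is 161/4 − (-5/2)·(23/2) = 69.

69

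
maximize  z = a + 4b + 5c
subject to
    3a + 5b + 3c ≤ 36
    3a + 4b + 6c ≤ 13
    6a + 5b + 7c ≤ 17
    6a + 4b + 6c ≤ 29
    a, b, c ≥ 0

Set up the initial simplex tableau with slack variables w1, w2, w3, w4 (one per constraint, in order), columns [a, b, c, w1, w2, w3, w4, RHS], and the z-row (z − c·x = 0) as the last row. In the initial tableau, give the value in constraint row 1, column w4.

0

Slack w4 belongs to constraint 4; its column is the unit vector e_4, so the entry in row 1 is 0.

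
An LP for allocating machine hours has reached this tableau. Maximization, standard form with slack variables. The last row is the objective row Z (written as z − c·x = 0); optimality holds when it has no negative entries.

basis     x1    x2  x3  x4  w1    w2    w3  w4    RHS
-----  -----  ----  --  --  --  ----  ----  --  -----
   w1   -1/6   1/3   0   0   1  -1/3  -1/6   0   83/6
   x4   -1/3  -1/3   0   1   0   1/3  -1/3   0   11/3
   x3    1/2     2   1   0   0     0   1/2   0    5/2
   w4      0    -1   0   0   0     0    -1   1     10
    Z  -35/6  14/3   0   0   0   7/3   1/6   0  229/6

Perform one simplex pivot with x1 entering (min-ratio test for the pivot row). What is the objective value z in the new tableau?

202/3

Ratio test on column x1 — row 1: entry -1/6 ≤ 0; row 2: entry -1/3 ≤ 0; row 3: (5/2)/(1/2) = 5; row 4: entry 0 ≤ 0. Minimum is 5 at row 3 (x3 leaves); pivot element 1/2.
Pivot on row 3; the Z-row RHS becomes 229/6 − (-35/6)·5 = 202/3.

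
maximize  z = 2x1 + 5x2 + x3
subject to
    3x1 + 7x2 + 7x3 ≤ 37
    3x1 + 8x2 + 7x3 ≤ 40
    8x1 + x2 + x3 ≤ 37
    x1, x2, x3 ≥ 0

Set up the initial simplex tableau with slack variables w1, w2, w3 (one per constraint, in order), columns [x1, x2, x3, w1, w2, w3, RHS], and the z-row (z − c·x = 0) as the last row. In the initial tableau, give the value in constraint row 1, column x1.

3

Constraint 1 has coefficient 3 on x1.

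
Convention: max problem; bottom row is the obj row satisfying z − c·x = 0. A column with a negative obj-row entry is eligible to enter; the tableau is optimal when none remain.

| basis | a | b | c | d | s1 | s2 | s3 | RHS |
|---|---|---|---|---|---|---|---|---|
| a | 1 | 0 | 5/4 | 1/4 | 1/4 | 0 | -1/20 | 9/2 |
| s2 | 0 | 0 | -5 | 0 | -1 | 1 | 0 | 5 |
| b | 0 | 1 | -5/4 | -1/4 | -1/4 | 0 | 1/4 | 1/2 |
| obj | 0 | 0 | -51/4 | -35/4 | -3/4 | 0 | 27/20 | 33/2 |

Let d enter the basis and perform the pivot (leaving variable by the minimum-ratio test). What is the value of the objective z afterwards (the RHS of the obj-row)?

174

Ratio test on column d — row 1: (9/2)/(1/4) = 18; row 2: entry 0 ≤ 0; row 3: entry -1/4 ≤ 0. Minimum is 18 at row 1 (a leaves); pivot element 1/4.
Pivot on row 1; the obj-row RHS becomes 33/2 − (-35/4)·18 = 174.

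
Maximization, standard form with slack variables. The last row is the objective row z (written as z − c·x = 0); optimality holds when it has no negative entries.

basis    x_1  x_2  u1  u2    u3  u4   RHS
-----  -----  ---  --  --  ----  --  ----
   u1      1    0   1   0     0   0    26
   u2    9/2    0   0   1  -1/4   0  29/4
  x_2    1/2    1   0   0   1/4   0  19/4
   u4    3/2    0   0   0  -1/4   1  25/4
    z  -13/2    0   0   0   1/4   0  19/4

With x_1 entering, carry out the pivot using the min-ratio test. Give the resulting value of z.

137/9

Ratio test on column x_1 — row 1: 26/1 = 26; row 2: (29/4)/(9/2) = 29/18; row 3: (19/4)/(1/2) = 19/2; row 4: (25/4)/(3/2) = 25/6. Minimum is 29/18 at row 2 (u2 leaves); pivot element 9/2.
Pivot on row 2; the z-row RHS becomes 19/4 − (-13/2)·(29/18) = 137/9.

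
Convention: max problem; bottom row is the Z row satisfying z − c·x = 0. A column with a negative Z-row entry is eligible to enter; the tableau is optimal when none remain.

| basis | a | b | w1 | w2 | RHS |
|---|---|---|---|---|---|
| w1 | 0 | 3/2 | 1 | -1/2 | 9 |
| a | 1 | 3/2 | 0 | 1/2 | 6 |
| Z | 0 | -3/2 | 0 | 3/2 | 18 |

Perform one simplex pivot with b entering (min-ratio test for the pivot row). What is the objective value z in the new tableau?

24

Ratio test on column b — row 1: 9/(3/2) = 6; row 2: 6/(3/2) = 4. Minimum is 4 at row 2 (a leaves); pivot element 3/2.
Pivot on row 2; the Z-row RHS becomes 18 − (-3/2)·4 = 24.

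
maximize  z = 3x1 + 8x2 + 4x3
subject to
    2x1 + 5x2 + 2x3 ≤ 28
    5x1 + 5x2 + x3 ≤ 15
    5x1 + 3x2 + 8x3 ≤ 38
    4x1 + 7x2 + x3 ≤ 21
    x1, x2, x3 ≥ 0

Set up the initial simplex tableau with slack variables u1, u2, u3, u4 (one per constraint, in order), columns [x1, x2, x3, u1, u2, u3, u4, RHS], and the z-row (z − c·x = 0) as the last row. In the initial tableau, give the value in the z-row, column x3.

The z-row carries the negated objective coefficients: the x3 entry is -4.

-4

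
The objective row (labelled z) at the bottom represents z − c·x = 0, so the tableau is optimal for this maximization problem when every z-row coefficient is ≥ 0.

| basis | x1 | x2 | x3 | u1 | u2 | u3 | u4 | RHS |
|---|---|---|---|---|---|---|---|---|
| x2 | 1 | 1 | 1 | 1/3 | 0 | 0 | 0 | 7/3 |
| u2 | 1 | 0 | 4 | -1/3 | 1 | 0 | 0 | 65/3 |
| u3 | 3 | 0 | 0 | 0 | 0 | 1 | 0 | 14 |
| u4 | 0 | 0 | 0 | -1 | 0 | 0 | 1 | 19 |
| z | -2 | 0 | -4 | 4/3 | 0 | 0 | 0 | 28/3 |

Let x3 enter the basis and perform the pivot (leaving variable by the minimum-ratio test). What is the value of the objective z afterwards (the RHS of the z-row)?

56/3

Ratio test on column x3 — row 1: (7/3)/1 = 7/3; row 2: (65/3)/4 = 65/12; row 3: entry 0 ≤ 0; row 4: entry 0 ≤ 0. Minimum is 7/3 at row 1 (x2 leaves); pivot element 1.
Pivot on row 1; the z-row RHS becomes 28/3 − (-4)·(7/3) = 56/3.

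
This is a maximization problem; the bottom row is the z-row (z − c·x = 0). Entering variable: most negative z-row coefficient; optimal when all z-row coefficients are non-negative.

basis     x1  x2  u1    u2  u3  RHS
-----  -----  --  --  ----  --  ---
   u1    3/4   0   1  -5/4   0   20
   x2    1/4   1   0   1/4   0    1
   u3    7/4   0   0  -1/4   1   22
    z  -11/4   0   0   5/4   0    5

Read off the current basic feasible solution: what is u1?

u1 is basic (row 1); its value is the RHS of that row, 20.

20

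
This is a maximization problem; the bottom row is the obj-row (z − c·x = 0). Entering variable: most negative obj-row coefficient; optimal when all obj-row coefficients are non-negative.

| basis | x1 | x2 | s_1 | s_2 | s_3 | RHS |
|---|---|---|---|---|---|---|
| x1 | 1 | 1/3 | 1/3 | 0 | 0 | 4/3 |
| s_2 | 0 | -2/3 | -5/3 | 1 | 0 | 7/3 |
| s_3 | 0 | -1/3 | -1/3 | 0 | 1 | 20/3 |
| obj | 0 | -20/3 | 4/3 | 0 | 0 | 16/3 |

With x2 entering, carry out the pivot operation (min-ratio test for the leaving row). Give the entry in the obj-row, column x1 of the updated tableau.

20

Ratio test on column x2 — row 1: (4/3)/(1/3) = 4; row 2: entry -2/3 ≤ 0; row 3: entry -1/3 ≤ 0. Minimum is 4 at row 1 (x1 leaves); pivot element 1/3.
Divide row 1 by 1/3; eliminate column x2 from the other rows.
obj-row update in column x1: 0 − (-20/3)·3 = 20.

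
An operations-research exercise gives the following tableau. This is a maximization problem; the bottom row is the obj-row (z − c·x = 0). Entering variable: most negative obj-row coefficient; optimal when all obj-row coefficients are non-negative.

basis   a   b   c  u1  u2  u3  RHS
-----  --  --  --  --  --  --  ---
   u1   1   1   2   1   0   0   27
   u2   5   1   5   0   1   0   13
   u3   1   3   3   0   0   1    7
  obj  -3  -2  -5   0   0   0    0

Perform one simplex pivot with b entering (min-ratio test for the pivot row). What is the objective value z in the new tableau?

14/3

Ratio test on column b — row 1: 27/1 = 27; row 2: 13/1 = 13; row 3: 7/3 = 7/3. Minimum is 7/3 at row 3 (u3 leaves); pivot element 3.
Pivot on row 3; the obj-row RHS becomes 0 − (-2)·(7/3) = 14/3.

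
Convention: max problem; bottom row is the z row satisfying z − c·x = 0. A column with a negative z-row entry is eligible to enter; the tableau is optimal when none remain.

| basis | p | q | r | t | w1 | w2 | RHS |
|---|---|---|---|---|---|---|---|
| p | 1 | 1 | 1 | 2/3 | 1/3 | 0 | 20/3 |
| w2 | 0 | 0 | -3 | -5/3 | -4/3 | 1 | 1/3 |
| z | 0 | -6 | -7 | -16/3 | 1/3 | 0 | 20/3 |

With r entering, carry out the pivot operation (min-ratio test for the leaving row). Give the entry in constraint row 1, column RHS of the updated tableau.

20/3

Ratio test on column r — row 1: (20/3)/1 = 20/3; row 2: entry -3 ≤ 0. Minimum is 20/3 at row 1 (p leaves); pivot element 1.
Divide row 1 by 1; eliminate column r from the other rows.
In the new row 1, the RHS entry is the old entry divided by the pivot: (20/3)/1 = 20/3.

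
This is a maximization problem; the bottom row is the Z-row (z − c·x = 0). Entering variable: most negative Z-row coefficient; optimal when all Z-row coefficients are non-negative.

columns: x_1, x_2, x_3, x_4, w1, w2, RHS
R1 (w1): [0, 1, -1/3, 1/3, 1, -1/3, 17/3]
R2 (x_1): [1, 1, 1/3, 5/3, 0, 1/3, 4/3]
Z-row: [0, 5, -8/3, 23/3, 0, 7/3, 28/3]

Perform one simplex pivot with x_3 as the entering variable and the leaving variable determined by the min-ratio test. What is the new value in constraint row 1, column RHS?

Ratio test on column x_3 — row 1: entry -1/3 ≤ 0; row 2: (4/3)/(1/3) = 4. Minimum is 4 at row 2 (x_1 leaves); pivot element 1/3.
Divide row 2 by 1/3; eliminate column x_3 from the other rows.
Row 1 update in column RHS: 17/3 − (-1/3)·4 = 7.

7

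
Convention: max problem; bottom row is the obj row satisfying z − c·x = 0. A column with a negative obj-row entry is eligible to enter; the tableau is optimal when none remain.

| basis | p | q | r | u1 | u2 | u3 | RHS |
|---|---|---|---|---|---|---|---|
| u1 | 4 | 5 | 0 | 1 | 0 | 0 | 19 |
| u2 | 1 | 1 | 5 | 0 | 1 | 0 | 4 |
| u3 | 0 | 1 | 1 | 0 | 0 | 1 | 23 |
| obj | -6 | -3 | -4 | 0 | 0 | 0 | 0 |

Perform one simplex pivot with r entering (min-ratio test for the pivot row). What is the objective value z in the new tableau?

16/5

Ratio test on column r — row 1: entry 0 ≤ 0; row 2: 4/5 = 4/5; row 3: 23/1 = 23. Minimum is 4/5 at row 2 (u2 leaves); pivot element 5.
Pivot on row 2; the obj-row RHS becomes 0 − (-4)·(4/5) = 16/5.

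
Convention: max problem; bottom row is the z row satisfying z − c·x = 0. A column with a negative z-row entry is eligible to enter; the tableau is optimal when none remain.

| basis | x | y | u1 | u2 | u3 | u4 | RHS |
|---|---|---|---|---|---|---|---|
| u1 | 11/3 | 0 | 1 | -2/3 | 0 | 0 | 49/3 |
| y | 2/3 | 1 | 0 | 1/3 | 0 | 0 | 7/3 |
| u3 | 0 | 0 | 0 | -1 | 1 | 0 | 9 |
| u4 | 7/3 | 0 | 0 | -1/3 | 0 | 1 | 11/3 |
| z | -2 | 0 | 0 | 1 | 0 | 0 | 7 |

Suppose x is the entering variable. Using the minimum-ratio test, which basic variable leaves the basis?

u4

Column x entries and ratios — u1: (49/3)/(11/3) = 49/11; y: (7/3)/(2/3) = 7/2; u3: 0 ≤ 0, skip; u4: (11/3)/(7/3) = 11/7.
Smallest ratio is 11/7 in the row of u4, so u4 leaves.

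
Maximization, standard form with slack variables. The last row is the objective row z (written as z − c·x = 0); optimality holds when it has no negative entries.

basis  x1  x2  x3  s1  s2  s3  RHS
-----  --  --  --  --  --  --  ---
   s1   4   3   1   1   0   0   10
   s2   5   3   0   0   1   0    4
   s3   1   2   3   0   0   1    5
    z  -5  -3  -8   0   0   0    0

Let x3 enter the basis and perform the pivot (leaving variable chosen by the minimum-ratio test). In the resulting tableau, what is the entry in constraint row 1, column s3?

Ratio test on column x3 — row 1: 10/1 = 10; row 2: entry 0 ≤ 0; row 3: 5/3 = 5/3. Minimum is 5/3 at row 3 (s3 leaves); pivot element 3.
Divide row 3 by 3; eliminate column x3 from the other rows.
Row 1 update in column s3: 0 − 1·(1/3) = -1/3.

-1/3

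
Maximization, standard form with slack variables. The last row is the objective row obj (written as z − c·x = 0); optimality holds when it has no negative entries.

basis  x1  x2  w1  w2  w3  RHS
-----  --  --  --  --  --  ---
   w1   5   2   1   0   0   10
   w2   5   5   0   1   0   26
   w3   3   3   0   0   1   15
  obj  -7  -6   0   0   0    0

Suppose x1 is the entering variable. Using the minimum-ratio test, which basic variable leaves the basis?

Column x1 entries and ratios — w1: 10/5 = 2; w2: 26/5 = 26/5; w3: 15/3 = 5.
Smallest ratio is 2 in the row of w1, so w1 leaves.

w1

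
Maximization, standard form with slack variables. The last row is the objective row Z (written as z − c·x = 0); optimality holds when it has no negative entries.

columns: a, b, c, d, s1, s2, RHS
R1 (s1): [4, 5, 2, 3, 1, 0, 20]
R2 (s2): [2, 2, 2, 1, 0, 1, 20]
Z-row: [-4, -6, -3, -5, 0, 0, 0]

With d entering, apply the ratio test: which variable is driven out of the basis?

Column d entries and ratios — s1: 20/3 = 20/3; s2: 20/1 = 20.
Smallest ratio is 20/3 in the row of s1, so s1 leaves.

s1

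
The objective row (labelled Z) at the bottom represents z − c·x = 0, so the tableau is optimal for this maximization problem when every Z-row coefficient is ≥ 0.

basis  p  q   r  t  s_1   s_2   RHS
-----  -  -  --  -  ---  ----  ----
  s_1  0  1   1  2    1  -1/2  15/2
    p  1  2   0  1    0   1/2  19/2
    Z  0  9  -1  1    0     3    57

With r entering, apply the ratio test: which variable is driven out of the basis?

s_1

Column r entries and ratios — s_1: (15/2)/1 = 15/2; p: 0 ≤ 0, skip.
Smallest ratio is 15/2 in the row of s_1, so s_1 leaves.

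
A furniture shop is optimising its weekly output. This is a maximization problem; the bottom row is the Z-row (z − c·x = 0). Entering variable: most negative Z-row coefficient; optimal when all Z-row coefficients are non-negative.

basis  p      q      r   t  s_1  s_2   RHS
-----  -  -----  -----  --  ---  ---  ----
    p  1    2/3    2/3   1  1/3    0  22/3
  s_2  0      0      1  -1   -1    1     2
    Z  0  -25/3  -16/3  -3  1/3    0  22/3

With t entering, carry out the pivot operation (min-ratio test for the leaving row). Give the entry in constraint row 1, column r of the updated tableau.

Ratio test on column t — row 1: (22/3)/1 = 22/3; row 2: entry -1 ≤ 0. Minimum is 22/3 at row 1 (p leaves); pivot element 1.
Divide row 1 by 1; eliminate column t from the other rows.
In the new row 1, the r entry is the old entry divided by the pivot: (2/3)/1 = 2/3.

2/3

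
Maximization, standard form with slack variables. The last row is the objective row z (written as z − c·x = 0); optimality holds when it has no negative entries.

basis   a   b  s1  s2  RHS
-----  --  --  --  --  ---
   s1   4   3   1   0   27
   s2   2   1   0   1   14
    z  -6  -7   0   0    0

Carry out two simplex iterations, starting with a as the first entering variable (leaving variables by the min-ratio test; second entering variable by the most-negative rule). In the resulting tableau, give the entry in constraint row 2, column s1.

-1/3

Ratio test on column a — row 1: 27/4 = 27/4; row 2: 14/2 = 7. Minimum is 27/4 at row 1 (s1 leaves); pivot element 4.
Divide row 1 by 4; eliminate column a from the other rows.
Second iteration: most negative z-row entry is -5/2 in column b, so b enters.
Ratio test on column b — row 1: (27/4)/(3/4) = 9; row 2: entry -1/2 ≤ 0. Minimum is 9 at row 1 (a leaves); pivot element 3/4.
Divide row 1 by 3/4; eliminate column b from the other rows.
After both pivots, the entry at constraint row 2, column s1 is -1/3.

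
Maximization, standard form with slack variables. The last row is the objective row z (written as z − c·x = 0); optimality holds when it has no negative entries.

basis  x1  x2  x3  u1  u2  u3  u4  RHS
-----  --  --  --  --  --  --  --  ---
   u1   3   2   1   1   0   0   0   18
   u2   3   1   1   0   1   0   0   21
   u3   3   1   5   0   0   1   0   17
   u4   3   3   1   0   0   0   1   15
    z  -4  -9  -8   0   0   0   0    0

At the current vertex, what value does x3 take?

x3 is not in the basis, so in the current basic feasible solution x3 = 0.

0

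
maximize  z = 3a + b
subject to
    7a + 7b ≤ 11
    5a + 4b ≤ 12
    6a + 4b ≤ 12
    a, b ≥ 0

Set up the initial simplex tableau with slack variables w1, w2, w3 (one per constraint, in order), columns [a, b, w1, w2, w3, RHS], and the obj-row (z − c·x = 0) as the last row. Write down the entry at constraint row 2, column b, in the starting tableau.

4

Constraint 2 has coefficient 4 on b.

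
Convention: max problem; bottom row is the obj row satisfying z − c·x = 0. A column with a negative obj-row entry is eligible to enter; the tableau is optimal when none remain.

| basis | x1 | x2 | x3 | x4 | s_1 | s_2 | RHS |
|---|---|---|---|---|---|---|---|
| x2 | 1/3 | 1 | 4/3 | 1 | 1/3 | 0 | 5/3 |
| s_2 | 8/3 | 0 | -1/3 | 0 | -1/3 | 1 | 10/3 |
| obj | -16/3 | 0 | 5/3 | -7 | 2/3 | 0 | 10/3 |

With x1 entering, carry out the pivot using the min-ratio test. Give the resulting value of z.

Ratio test on column x1 — row 1: (5/3)/(1/3) = 5; row 2: (10/3)/(8/3) = 5/4. Minimum is 5/4 at row 2 (s_2 leaves); pivot element 8/3.
Pivot on row 2; the obj-row RHS becomes 10/3 − (-16/3)·(5/4) = 10.

10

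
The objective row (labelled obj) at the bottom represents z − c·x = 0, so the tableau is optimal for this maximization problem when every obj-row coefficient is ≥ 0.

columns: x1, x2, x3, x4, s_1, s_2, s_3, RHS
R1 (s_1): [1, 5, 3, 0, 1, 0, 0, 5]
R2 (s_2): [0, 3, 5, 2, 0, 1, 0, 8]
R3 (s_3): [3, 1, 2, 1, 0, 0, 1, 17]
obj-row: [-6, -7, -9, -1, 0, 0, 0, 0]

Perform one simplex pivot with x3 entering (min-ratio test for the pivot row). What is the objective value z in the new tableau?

Ratio test on column x3 — row 1: 5/3 = 5/3; row 2: 8/5 = 8/5; row 3: 17/2 = 17/2. Minimum is 8/5 at row 2 (s_2 leaves); pivot element 5.
Pivot on row 2; the obj-row RHS becomes 0 − (-9)·(8/5) = 72/5.

72/5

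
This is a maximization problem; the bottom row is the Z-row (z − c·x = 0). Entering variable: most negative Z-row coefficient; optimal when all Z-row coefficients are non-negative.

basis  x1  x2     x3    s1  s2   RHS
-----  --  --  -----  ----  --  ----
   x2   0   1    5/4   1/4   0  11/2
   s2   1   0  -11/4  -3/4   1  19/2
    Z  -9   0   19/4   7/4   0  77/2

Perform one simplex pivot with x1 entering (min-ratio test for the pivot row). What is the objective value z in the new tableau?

Ratio test on column x1 — row 1: entry 0 ≤ 0; row 2: (19/2)/1 = 19/2. Minimum is 19/2 at row 2 (s2 leaves); pivot element 1.
Pivot on row 2; the Z-row RHS becomes 77/2 − (-9)·(19/2) = 124.

124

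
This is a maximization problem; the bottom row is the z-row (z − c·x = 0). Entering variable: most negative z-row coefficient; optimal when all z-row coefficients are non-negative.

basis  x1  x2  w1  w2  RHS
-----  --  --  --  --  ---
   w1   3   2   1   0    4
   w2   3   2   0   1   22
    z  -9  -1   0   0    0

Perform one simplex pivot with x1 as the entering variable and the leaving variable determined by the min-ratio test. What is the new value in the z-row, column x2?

5

Ratio test on column x1 — row 1: 4/3 = 4/3; row 2: 22/3 = 22/3. Minimum is 4/3 at row 1 (w1 leaves); pivot element 3.
Divide row 1 by 3; eliminate column x1 from the other rows.
z-row update in column x2: -1 − (-9)·(2/3) = 5.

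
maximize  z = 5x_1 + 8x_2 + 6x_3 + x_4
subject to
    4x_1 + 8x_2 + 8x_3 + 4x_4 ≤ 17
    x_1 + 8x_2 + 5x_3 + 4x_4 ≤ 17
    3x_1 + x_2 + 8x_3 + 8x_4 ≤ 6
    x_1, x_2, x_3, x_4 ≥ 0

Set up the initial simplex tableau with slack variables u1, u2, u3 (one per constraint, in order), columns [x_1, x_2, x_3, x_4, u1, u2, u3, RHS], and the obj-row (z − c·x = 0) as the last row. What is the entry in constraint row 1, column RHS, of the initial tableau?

The RHS of constraint 1 is b_1 = 17.

17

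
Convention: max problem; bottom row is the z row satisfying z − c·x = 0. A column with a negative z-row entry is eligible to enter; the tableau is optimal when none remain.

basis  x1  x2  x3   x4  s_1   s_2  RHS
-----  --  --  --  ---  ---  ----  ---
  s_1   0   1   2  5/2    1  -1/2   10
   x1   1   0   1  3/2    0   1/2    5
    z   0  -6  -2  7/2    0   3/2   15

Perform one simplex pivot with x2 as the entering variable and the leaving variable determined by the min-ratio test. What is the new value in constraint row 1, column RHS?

Ratio test on column x2 — row 1: 10/1 = 10; row 2: entry 0 ≤ 0. Minimum is 10 at row 1 (s_1 leaves); pivot element 1.
Divide row 1 by 1; eliminate column x2 from the other rows.
In the new row 1, the RHS entry is the old entry divided by the pivot: 10/1 = 10.

10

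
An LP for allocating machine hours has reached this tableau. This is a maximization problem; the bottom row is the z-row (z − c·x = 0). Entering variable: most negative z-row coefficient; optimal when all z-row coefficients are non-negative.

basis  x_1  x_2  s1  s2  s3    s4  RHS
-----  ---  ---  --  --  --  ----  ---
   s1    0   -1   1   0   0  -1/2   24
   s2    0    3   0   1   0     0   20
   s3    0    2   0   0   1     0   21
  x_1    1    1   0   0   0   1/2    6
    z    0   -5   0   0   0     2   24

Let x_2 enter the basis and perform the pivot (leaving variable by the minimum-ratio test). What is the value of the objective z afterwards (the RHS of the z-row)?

Ratio test on column x_2 — row 1: entry -1 ≤ 0; row 2: 20/3 = 20/3; row 3: 21/2 = 21/2; row 4: 6/1 = 6. Minimum is 6 at row 4 (x_1 leaves); pivot element 1.
Pivot on row 4; the z-row RHS becomes 24 − (-5)·6 = 54.

54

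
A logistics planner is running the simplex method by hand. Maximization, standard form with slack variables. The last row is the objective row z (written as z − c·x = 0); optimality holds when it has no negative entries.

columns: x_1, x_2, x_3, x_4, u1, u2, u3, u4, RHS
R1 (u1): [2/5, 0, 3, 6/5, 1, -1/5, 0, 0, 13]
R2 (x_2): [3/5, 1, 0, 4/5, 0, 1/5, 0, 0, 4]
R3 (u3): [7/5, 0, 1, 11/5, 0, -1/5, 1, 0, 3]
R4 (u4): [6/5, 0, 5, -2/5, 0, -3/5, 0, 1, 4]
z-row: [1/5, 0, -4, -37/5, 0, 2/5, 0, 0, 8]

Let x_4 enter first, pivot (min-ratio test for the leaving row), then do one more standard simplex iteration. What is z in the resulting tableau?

Ratio test on column x_4 — row 1: 13/(6/5) = 65/6; row 2: 4/(4/5) = 5; row 3: 3/(11/5) = 15/11; row 4: entry -2/5 ≤ 0. Minimum is 15/11 at row 3 (u3 leaves); pivot element 11/5.
Pivot on row 3; the z-row RHS becomes 8 − (-37/5)·(15/11) = 199/11.
Next entering variable (most negative z-row entry -7/11): x_3.
Ratio test on column x_3 — row 1: (125/11)/(27/11) = 125/27; row 2: entry -4/11 ≤ 0; row 3: (15/11)/(5/11) = 3; row 4: (50/11)/(57/11) = 50/57. Minimum is 50/57 at row 4 (u4 leaves); pivot element 57/11.
After the second pivot the z-row RHS is 199/11 − (-7/11)·(50/57) = 1063/57.

1063/57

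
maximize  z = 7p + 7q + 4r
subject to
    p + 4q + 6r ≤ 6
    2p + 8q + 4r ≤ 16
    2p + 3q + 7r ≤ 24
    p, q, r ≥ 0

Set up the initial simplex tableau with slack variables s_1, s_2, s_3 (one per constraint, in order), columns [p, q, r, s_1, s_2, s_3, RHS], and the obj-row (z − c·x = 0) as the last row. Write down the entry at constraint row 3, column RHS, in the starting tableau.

24

The RHS of constraint 3 is b_3 = 24.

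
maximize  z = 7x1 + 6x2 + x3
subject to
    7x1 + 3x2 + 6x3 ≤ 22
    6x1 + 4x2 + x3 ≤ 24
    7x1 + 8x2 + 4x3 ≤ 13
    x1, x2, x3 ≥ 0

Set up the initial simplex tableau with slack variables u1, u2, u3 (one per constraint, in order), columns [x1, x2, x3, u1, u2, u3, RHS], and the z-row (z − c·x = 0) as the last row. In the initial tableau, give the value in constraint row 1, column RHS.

The RHS of constraint 1 is b_1 = 22.

22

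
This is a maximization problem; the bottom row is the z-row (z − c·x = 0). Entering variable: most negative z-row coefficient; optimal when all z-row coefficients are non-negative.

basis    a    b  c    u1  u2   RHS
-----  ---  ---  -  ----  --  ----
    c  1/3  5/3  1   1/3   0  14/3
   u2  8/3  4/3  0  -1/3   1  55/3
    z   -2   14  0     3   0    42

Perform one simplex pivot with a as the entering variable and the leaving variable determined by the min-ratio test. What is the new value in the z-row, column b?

Ratio test on column a — row 1: (14/3)/(1/3) = 14; row 2: (55/3)/(8/3) = 55/8. Minimum is 55/8 at row 2 (u2 leaves); pivot element 8/3.
Divide row 2 by 8/3; eliminate column a from the other rows.
z-row update in column b: 14 − (-2)·(1/2) = 15.

15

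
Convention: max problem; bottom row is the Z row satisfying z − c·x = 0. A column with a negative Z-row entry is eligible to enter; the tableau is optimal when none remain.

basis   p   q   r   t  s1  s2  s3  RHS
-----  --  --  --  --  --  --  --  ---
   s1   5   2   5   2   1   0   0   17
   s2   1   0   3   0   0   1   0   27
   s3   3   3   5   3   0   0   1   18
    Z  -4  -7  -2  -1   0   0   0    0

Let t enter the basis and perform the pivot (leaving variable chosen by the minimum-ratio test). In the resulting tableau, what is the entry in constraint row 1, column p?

3

Ratio test on column t — row 1: 17/2 = 17/2; row 2: entry 0 ≤ 0; row 3: 18/3 = 6. Minimum is 6 at row 3 (s3 leaves); pivot element 3.
Divide row 3 by 3; eliminate column t from the other rows.
Row 1 update in column p: 5 − 2·1 = 3.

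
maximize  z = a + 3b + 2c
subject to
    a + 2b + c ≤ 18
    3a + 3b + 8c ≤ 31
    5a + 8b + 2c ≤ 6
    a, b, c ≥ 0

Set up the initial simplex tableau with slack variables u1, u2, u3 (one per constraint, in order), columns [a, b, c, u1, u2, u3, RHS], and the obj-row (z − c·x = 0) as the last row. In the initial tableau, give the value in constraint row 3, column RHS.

The RHS of constraint 3 is b_3 = 6.

6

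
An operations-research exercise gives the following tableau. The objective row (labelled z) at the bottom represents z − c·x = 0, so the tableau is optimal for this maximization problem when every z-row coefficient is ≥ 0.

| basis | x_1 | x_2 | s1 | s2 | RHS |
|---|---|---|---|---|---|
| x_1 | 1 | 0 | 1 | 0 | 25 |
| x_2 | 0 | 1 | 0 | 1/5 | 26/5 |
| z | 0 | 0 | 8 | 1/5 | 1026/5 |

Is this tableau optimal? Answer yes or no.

yes

Every z-row coefficient is ≥ 0, so the tableau is optimal.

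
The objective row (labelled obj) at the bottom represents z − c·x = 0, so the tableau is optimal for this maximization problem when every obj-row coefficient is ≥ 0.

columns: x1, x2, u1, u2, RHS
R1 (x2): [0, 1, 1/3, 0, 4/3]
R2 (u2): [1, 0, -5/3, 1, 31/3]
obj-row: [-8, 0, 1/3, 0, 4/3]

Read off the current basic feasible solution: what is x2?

4/3

x2 is basic (row 1); its value is the RHS of that row, 4/3.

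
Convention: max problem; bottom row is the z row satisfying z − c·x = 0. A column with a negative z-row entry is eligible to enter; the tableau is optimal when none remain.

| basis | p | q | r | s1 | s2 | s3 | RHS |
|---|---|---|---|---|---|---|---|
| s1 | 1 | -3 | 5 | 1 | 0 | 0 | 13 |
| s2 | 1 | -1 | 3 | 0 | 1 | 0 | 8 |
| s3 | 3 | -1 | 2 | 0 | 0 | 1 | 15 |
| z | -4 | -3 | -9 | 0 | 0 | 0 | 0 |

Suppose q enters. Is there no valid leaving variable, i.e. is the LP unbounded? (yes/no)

yes

Every constraint-row entry in column q is ≤ 0, so increasing q is unbounded.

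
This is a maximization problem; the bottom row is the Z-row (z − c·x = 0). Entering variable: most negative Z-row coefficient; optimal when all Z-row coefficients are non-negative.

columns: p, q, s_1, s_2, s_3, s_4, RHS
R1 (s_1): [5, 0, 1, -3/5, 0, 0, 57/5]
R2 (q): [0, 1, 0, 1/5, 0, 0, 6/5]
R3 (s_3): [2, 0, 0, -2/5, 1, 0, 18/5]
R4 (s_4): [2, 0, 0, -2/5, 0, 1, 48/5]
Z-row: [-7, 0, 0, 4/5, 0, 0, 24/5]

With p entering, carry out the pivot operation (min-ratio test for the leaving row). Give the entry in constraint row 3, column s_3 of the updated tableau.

Ratio test on column p — row 1: (57/5)/5 = 57/25; row 2: entry 0 ≤ 0; row 3: (18/5)/2 = 9/5; row 4: (48/5)/2 = 24/5. Minimum is 9/5 at row 3 (s_3 leaves); pivot element 2.
Divide row 3 by 2; eliminate column p from the other rows.
In the new row 3, the s_3 entry is the old entry divided by the pivot: 1/2 = 1/2.

1/2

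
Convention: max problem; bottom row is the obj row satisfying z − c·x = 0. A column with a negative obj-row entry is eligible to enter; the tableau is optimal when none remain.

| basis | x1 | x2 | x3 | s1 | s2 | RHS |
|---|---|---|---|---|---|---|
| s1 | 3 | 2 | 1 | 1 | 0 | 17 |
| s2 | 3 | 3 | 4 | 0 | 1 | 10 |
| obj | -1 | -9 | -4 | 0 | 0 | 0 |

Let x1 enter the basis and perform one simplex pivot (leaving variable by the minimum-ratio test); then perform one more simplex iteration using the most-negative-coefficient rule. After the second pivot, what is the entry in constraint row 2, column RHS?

10/3

Ratio test on column x1 — row 1: 17/3 = 17/3; row 2: 10/3 = 10/3. Minimum is 10/3 at row 2 (s2 leaves); pivot element 3.
Divide row 2 by 3; eliminate column x1 from the other rows.
Second iteration: most negative obj-row entry is -8 in column x2, so x2 enters.
Ratio test on column x2 — row 1: entry -1 ≤ 0; row 2: (10/3)/1 = 10/3. Minimum is 10/3 at row 2 (x1 leaves); pivot element 1.
Divide row 2 by 1; eliminate column x2 from the other rows.
After both pivots, the entry at constraint row 2, column RHS is 10/3.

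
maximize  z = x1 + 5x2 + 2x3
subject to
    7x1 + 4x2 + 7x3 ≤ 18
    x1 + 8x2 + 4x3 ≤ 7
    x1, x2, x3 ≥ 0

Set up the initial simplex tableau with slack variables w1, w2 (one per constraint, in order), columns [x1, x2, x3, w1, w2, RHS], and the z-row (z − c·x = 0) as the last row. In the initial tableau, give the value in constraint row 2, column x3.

4

Constraint 2 has coefficient 4 on x3.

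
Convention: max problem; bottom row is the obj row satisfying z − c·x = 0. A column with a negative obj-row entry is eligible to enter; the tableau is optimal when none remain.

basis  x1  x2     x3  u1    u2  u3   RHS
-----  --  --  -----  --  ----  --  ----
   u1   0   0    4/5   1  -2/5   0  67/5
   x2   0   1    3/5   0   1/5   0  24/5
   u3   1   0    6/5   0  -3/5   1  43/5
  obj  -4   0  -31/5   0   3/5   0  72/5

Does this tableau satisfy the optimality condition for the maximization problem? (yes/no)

The obj-row has a negative entry -31/5 in column x3, so it is not optimal.

no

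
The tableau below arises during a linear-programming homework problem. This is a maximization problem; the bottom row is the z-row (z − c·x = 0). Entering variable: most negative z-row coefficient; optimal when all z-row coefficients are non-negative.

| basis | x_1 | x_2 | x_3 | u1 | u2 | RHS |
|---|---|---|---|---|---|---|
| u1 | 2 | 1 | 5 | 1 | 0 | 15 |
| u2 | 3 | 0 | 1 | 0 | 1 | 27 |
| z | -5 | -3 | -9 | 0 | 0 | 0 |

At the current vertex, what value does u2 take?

27

u2 is basic (row 2); its value is the RHS of that row, 27.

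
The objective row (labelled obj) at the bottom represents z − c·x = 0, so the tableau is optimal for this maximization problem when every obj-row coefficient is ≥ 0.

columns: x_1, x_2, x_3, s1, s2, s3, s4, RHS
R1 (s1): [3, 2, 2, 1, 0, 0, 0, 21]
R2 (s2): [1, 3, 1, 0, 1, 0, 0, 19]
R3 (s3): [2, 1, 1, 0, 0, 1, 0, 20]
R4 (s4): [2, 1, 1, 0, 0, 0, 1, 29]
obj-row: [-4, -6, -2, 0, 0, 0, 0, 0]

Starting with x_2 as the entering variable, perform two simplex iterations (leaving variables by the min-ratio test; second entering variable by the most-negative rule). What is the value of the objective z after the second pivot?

Ratio test on column x_2 — row 1: 21/2 = 21/2; row 2: 19/3 = 19/3; row 3: 20/1 = 20; row 4: 29/1 = 29. Minimum is 19/3 at row 2 (s2 leaves); pivot element 3.
Pivot on row 2; the obj-row RHS becomes 0 − (-6)·(19/3) = 38.
Next entering variable (most negative obj-row entry -2): x_1.
Ratio test on column x_1 — row 1: (25/3)/(7/3) = 25/7; row 2: (19/3)/(1/3) = 19; row 3: (41/3)/(5/3) = 41/5; row 4: (68/3)/(5/3) = 68/5. Minimum is 25/7 at row 1 (s1 leaves); pivot element 7/3.
After the second pivot the obj-row RHS is 38 − (-2)·(25/7) = 316/7.

316/7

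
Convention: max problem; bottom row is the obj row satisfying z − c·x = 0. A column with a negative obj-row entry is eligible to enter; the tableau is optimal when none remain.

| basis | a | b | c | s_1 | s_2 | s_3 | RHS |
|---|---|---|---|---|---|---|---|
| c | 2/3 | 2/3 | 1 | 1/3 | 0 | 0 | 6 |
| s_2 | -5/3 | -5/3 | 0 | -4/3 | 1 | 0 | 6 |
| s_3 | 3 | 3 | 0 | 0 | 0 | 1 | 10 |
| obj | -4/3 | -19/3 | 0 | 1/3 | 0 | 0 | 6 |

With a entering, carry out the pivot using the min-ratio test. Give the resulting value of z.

94/9

Ratio test on column a — row 1: 6/(2/3) = 9; row 2: entry -5/3 ≤ 0; row 3: 10/3 = 10/3. Minimum is 10/3 at row 3 (s_3 leaves); pivot element 3.
Pivot on row 3; the obj-row RHS becomes 6 − (-4/3)·(10/3) = 94/9.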